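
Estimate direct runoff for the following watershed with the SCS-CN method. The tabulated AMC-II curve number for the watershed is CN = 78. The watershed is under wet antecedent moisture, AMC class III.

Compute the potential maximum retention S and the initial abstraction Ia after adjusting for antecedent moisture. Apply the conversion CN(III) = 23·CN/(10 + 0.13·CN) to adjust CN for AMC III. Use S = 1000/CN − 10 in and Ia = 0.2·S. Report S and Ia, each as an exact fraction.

Adjust CN=78 to AMC III: 23·78/(10 + 0.13·78) → 1794 ÷ (1007/50) = 89700/1007 ≈ 89.076
Retention S: 1000/CN − 10 with CN=89.076 → S = 1100/897 ≈ 1.226 in
Initial abstraction Ia = S/5 = (1100/897)/5 = 220/897 ≈ 0.245 in

S = 1100/897 in ≈ 1.226 in; Ia = 220/897 in ≈ 0.245 in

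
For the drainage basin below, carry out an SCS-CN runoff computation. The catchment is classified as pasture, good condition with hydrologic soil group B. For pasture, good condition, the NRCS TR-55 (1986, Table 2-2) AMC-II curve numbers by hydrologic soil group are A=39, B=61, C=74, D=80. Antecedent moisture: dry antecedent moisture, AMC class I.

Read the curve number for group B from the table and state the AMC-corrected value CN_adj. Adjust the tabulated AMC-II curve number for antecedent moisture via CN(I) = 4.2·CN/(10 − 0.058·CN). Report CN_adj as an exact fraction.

CN_adj = 42700/1077 ≈ 39.647

NRCS table: pasture, good condition, soil group B → CN(II) = 61
Adjust CN=61 to AMC I: 4.2·61/(10 − 0.058·61) → (1281/5) ÷ (3231/500) = 42700/1077 ≈ 39.647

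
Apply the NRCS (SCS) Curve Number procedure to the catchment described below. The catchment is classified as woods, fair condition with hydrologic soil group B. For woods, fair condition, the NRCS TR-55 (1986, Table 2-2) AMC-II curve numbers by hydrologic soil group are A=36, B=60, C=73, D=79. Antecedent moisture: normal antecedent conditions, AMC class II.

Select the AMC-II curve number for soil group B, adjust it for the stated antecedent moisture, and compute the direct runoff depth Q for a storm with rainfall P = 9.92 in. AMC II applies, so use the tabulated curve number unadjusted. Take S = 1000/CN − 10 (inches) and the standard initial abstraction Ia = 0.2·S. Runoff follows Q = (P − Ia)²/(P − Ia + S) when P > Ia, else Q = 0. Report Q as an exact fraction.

Q = 51842/10725 in ≈ 4.834 in

NRCS table: woods, fair condition, soil group B → CN(II) = 60
Average conditions: CN = 60 (no AMC adjustment).
Retention S: 1000/CN − 10 with CN=60.000 → S = 20/3 ≈ 6.667 in
Ia = 0.2·(20/3) = 4/3 in ≈ 1.333 in
Excess rainfall: 9.920 − 1.333 = 8.587 in; P > Ia so Q > 0
Runoff Q = (P−Ia)²/(P−Ia+S) = (8.587)²/(8.587+6.667) = 51842/10725 ≈ 4.834 in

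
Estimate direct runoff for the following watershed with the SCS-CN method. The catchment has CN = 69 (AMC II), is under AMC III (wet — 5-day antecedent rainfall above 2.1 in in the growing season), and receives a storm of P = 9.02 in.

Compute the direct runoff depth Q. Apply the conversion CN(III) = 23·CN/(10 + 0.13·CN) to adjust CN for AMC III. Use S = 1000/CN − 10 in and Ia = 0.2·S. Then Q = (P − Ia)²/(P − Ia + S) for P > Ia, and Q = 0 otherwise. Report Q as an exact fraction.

Q = 468864759169/66633130950 in ≈ 7.037 in

CN(III) from CN(II)=69: (23·69)/(10 + 0.13·69) = 158700/1897 ≈ 83.658
S = 1000/(158700/1897) − 10 = 3100/1587 in ≈ 1.953 in
Ia = 0.2S: 0.2·1.953 = 0.391 in (exactly 620/1587)
P − Ia = 9.020 − 0.391 = 684737/79350 ≈ 8.629 in (> 0, runoff occurs)
Q = (684737/79350)²/((684737/79350) + 3100/1587) = (468864759169/6296422500)/(839737/79350) = 468864759169/66633130950 in ≈ 7.037 in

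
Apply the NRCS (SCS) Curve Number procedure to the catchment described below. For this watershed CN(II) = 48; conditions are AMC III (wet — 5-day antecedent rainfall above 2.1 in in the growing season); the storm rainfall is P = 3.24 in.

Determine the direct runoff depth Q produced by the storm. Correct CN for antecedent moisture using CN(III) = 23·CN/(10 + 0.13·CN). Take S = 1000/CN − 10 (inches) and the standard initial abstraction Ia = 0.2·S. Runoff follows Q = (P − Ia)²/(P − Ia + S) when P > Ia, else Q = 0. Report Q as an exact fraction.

Q = 15713296/20853525 in ≈ 0.754 in

CN(III) from CN(II)=48: (23·48)/(10 + 0.13·48) = 13800/203 ≈ 67.980
Retention S: 1000/CN − 10 with CN=67.980 → S = 325/69 ≈ 4.710 in
Initial abstraction Ia = S/5 = (325/69)/5 = 65/69 ≈ 0.942 in
P − Ia = 3.240 − 0.942 = 3964/1725 ≈ 2.298 in (> 0, runoff occurs)
Runoff Q = (P−Ia)²/(P−Ia+S) = (2.298)²/(2.298+4.710) = 15713296/20853525 ≈ 0.754 in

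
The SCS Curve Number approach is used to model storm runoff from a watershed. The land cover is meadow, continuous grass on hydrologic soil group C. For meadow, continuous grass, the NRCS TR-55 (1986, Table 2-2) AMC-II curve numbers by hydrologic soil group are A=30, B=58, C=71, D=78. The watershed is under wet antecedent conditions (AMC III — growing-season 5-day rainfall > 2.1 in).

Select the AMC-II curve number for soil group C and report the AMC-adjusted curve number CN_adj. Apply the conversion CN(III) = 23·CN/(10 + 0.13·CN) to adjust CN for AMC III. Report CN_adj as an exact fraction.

NRCS table: meadow, continuous grass, soil group C → CN(II) = 71
CN(III) from CN(II)=71: (23·71)/(10 + 0.13·71) = 163300/1923 ≈ 84.919

CN_adj = 163300/1923 ≈ 84.919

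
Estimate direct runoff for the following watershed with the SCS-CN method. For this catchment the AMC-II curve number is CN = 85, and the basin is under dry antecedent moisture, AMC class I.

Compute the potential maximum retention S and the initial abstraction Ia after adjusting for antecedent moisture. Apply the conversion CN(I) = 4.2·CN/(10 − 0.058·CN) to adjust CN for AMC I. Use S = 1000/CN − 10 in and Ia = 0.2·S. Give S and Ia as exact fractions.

S = 500/119 in ≈ 4.202 in; Ia = 100/119 in ≈ 0.840 in

CN(I) from CN(II)=85: (4.2·85)/(10 − 0.058·85) = 11900/169 ≈ 70.414
S = 1000/(11900/169) − 10 = 500/119 in ≈ 4.202 in
Initial abstraction Ia = S/5 = (500/119)/5 = 100/119 ≈ 0.840 in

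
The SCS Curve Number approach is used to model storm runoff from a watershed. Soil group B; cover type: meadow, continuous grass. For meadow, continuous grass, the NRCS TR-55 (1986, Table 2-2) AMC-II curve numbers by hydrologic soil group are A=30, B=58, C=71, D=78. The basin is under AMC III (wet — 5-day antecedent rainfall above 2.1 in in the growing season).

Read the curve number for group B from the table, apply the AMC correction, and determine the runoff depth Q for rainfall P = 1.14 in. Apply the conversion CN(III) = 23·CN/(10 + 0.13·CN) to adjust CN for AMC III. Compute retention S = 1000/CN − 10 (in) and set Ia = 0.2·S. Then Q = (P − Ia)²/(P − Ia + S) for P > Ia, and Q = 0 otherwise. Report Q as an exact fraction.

Q = 96548787/1356444550 in ≈ 0.071 in

NRCS table: meadow, continuous grass, soil group B → CN(II) = 58
CN(III) from CN(II)=58: (23·58)/(10 + 0.13·58) = 66700/877 ≈ 76.055
Retention S: 1000/CN − 10 with CN=76.055 → S = 2100/667 ≈ 3.148 in
Ia = 0.2S: 0.2·3.148 = 0.630 in (exactly 420/667)
P − Ia = 1.140 − 0.630 = 17019/33350 ≈ 0.510 in (> 0, runoff occurs)
Q: (17019/33350)² ÷ (122019/33350) = 96548787/1356444550 in (≈ 0.071 in)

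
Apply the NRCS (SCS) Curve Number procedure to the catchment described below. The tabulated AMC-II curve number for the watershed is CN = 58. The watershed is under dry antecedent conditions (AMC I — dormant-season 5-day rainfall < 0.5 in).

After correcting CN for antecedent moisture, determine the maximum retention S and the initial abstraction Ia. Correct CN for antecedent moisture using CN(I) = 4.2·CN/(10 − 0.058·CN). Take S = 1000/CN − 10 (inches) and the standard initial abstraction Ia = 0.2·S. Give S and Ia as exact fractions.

Adjust CN=58 to AMC I: 4.2·58/(10 − 0.058·58) → (1218/5) ÷ (1659/250) = 2900/79 ≈ 36.709
Max retention: S = 1000/(2900/79) − 10 = 500/29 in (≈ 17.241 in)
Initial abstraction Ia = S/5 = (500/29)/5 = 100/29 ≈ 3.448 in

S = 500/29 in ≈ 17.241 in; Ia = 100/29 in ≈ 3.448 in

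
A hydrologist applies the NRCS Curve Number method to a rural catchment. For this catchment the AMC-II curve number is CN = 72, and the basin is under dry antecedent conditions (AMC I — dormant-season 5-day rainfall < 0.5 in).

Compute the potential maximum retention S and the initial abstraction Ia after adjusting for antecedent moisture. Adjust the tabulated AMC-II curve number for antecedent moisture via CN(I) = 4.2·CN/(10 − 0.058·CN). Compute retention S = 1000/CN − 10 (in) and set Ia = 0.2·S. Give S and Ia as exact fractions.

CN(I) from CN(II)=72: (4.2·72)/(10 − 0.058·72) = 675/13 ≈ 51.923
Max retention: S = 1000/(675/13) − 10 = 250/27 in (≈ 9.259 in)
Initial abstraction Ia = S/5 = (250/27)/5 = 50/27 ≈ 1.852 in

S = 250/27 in ≈ 9.259 in; Ia = 50/27 in ≈ 1.852 in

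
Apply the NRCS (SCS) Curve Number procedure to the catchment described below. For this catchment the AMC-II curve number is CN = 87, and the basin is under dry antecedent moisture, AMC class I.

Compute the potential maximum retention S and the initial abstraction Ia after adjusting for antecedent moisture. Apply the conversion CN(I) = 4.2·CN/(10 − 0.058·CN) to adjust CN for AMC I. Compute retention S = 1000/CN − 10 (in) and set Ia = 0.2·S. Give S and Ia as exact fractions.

S = 6500/1827 in ≈ 3.558 in; Ia = 1300/1827 in ≈ 0.712 in

Adjust CN=87 to AMC I: 4.2·87/(10 − 0.058·87) → (1827/5) ÷ (2477/500) = 182700/2477 ≈ 73.759
Retention S: 1000/CN − 10 with CN=73.759 → S = 6500/1827 ≈ 3.558 in
Initial abstraction Ia = S/5 = (6500/1827)/5 = 1300/1827 ≈ 0.712 in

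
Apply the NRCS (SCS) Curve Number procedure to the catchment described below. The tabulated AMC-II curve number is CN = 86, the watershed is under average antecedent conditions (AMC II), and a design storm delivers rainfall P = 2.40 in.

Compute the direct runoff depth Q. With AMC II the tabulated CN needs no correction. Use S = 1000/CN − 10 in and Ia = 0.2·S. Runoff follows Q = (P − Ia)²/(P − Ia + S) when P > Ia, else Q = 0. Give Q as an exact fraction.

CN(II) = 86; AMC II needs no correction.
S = 1000/86 − 10 = 70/43 in ≈ 1.628 in
Ia = 0.2S: 0.2·1.628 = 0.326 in (exactly 14/43)
Since P=2.400 > Ia=0.326: effective rainfall P−Ia = 446/215 in
Runoff Q = (P−Ia)²/(P−Ia+S) = (2.074)²/(2.074+1.628) = 49729/42785 ≈ 1.162 in

Q = 49729/42785 in ≈ 1.162 in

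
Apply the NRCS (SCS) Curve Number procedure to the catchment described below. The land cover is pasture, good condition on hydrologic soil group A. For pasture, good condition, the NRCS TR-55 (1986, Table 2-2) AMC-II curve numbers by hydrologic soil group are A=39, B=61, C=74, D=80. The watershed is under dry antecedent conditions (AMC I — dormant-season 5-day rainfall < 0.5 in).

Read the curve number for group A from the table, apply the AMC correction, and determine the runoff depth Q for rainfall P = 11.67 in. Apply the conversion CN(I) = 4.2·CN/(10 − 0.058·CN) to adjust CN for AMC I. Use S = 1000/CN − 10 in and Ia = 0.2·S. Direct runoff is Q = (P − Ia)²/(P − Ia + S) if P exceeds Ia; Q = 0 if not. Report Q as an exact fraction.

Q = 119558967529/278113808700 in ≈ 0.430 in

NRCS table: pasture, good condition, soil group A → CN(II) = 39
CN(I) from CN(II)=39: (4.2·39)/(10 − 0.058·39) = 81900/3869 ≈ 21.168
S = 1000/(81900/3869) − 10 = 30500/819 in ≈ 37.241 in
Initial abstraction Ia = S/5 = (30500/819)/5 = 6100/819 ≈ 7.448 in
Excess rainfall: 11.670 − 7.448 = 4.222 in; P > Ia so Q > 0
Q: (345773/81900)² ÷ (3395773/81900) = 119558967529/278113808700 in (≈ 0.430 in)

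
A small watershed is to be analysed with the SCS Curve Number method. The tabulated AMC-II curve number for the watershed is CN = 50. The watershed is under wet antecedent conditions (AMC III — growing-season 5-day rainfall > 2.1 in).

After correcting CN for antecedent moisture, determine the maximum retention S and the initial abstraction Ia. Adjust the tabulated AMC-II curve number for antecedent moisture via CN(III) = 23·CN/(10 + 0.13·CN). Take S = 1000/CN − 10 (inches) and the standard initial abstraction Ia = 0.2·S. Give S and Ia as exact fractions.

Wet (AMC III): CN(III) = 23·50/(10 + 0.13·50) = 1150/(33/2) = 2300/33 ≈ 69.697
S = 1000/(2300/33) − 10 = 100/23 in ≈ 4.348 in
Initial abstraction Ia = S/5 = (100/23)/5 = 20/23 ≈ 0.870 in

S = 100/23 in ≈ 4.348 in; Ia = 20/23 in ≈ 0.870 in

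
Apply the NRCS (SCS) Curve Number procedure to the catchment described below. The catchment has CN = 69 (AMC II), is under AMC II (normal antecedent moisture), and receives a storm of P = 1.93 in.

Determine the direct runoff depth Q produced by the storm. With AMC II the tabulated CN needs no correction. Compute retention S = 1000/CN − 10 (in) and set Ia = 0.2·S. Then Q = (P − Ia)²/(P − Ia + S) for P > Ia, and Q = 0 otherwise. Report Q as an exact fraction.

Q = 50651689/263007300 in ≈ 0.193 in

Average conditions: CN = 69 (no AMC adjustment).
Retention S: 1000/CN − 10 with CN=69.000 → S = 310/69 ≈ 4.493 in
Initial abstraction Ia = S/5 = (310/69)/5 = 62/69 ≈ 0.899 in
Excess rainfall: 1.930 − 0.899 = 1.031 in; P > Ia so Q > 0
Q = (7117/6900)²/((7117/6900) + 310/69) = (50651689/47610000)/(38117/6900) = 50651689/263007300 in ≈ 0.193 in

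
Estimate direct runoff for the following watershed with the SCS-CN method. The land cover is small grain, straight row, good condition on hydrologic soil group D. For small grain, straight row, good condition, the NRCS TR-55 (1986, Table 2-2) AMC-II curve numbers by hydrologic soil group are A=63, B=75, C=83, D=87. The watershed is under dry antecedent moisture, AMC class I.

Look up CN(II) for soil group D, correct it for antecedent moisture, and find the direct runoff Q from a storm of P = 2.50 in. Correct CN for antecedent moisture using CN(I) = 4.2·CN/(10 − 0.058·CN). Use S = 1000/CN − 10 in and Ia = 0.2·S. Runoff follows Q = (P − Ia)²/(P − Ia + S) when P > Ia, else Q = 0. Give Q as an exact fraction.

Q = 8541245/14276178 in ≈ 0.598 in

NRCS table: small grain, straight row, good condition, soil group D → CN(II) = 87
CN(I) from CN(II)=87: (4.2·87)/(10 − 0.058·87) = 182700/2477 ≈ 73.759
S = 1000/(182700/2477) − 10 = 6500/1827 in ≈ 3.558 in
Ia = 0.2·(6500/1827) = 1300/1827 in ≈ 0.712 in
P − Ia = 2.500 − 0.712 = 6535/3654 ≈ 1.788 in (> 0, runoff occurs)
Q = (6535/3654)²/((6535/3654) + 6500/1827) = (42706225/13351716)/(19535/3654) = 8541245/14276178 in ≈ 0.598 in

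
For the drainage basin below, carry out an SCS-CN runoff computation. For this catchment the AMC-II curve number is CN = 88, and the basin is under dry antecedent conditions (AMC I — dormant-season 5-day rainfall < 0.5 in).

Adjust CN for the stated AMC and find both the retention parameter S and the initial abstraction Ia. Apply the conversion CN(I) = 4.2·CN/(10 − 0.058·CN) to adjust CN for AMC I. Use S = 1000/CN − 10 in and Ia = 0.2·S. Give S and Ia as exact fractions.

Adjust CN=88 to AMC I: 4.2·88/(10 − 0.058·88) → (1848/5) ÷ (612/125) = 3850/51 ≈ 75.490
Max retention: S = 1000/(3850/51) − 10 = 250/77 in (≈ 3.247 in)
Initial abstraction Ia = S/5 = (250/77)/5 = 50/77 ≈ 0.649 in

S = 250/77 in ≈ 3.247 in; Ia = 50/77 in ≈ 0.649 in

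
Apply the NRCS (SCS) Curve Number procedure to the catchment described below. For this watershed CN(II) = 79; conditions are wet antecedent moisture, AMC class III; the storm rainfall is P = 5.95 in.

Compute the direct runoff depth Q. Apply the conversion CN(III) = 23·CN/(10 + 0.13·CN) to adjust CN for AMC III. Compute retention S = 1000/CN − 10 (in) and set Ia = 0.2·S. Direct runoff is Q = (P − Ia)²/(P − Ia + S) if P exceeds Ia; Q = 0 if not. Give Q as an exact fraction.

CN(III) from CN(II)=79: (23·79)/(10 + 0.13·79) = 181700/2027 ≈ 89.640
Max retention: S = 1000/(181700/2027) − 10 = 2100/1817 in (≈ 1.156 in)
Initial abstraction Ia = S/5 = (2100/1817)/5 = 420/1817 ≈ 0.231 in
P − Ia = 5.950 − 0.231 = 207823/36340 ≈ 5.719 in (> 0, runoff occurs)
Q = (207823/36340)²/((207823/36340) + 2100/1817) = (43190399329/1320595600)/(249823/36340) = 6170057047/1296938260 in ≈ 4.757 in

Q = 6170057047/1296938260 in ≈ 4.757 in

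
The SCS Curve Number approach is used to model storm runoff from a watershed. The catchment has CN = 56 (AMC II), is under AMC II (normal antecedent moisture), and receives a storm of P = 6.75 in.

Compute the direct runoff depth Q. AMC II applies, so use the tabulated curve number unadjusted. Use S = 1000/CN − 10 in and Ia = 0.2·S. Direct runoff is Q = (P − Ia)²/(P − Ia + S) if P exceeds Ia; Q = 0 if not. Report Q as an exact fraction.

Average conditions: CN = 56 (no AMC adjustment).
Max retention: S = 1000/56 − 10 = 55/7 in (≈ 7.857 in)
Initial abstraction Ia = S/5 = (55/7)/5 = 11/7 ≈ 1.571 in
Excess rainfall: 6.750 − 1.571 = 5.179 in; P > Ia so Q > 0
Q = (145/28)²/((145/28) + 55/7) = (21025/784)/(365/28) = 4205/2044 in ≈ 2.057 in

Q = 4205/2044 in ≈ 2.057 in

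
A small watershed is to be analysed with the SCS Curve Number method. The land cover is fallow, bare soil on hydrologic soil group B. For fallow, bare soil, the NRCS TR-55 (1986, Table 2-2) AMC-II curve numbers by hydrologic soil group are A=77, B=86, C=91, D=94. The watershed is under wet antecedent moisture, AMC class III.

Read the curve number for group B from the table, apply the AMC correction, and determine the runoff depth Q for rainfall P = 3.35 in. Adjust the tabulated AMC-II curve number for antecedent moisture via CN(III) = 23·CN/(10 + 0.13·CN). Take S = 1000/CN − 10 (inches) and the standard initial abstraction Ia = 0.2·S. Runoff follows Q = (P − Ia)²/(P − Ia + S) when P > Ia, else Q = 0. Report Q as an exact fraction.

NRCS table: fallow, bare soil, soil group B → CN(II) = 86
Wet (AMC III): CN(III) = 23·86/(10 + 0.13·86) = 1978/(1059/50) = 98900/1059 ≈ 93.390
Retention S: 1000/CN − 10 with CN=93.390 → S = 700/989 ≈ 0.708 in
Ia = 0.2S: 0.2·0.708 = 0.142 in (exactly 140/989)
Excess rainfall: 3.350 − 0.142 = 3.208 in; P > Ia so Q > 0
Q: (63463/19780)² ÷ (77463/19780) = 4027552369/1532218140 in (≈ 2.629 in)

Q = 4027552369/1532218140 in ≈ 2.629 in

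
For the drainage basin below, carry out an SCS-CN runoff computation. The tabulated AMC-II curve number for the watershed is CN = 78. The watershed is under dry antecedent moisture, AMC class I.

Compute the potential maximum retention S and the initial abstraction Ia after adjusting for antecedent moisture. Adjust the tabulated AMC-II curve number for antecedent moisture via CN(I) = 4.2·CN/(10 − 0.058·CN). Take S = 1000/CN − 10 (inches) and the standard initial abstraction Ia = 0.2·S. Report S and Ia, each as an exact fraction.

Dry (AMC I): CN(I) = 4.2·78/(10 − 0.058·78) = (1638/5)/(1369/250) = 81900/1369 ≈ 59.825
Max retention: S = 1000/(81900/1369) − 10 = 5500/819 in (≈ 6.716 in)
Ia = 0.2·(5500/819) = 1100/819 in ≈ 1.343 in

S = 5500/819 in ≈ 6.716 in; Ia = 1100/819 in ≈ 1.343 in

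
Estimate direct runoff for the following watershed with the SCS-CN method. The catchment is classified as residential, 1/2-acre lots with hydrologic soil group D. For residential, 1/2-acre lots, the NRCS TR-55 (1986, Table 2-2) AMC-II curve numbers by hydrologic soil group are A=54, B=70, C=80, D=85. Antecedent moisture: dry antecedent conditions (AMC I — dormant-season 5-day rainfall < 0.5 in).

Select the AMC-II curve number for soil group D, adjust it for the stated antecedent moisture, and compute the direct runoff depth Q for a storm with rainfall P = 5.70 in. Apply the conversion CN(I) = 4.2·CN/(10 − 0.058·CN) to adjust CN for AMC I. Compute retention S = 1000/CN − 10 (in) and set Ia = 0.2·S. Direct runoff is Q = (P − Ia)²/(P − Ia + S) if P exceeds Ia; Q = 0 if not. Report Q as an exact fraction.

Q = 33443089/12831770 in ≈ 2.606 in

NRCS table: residential, 1/2-acre lots, soil group D → CN(II) = 85
Dry (AMC I): CN(I) = 4.2·85/(10 − 0.058·85) = 357/(507/100) = 11900/169 ≈ 70.414
Retention S: 1000/CN − 10 with CN=70.414 → S = 500/119 ≈ 4.202 in
Initial abstraction Ia = S/5 = (500/119)/5 = 100/119 ≈ 0.840 in
Since P=5.700 > Ia=0.840: effective rainfall P−Ia = 5783/1190 in
Q = (5783/1190)²/((5783/1190) + 500/119) = (33443089/1416100)/(10783/1190) = 33443089/12831770 in ≈ 2.606 in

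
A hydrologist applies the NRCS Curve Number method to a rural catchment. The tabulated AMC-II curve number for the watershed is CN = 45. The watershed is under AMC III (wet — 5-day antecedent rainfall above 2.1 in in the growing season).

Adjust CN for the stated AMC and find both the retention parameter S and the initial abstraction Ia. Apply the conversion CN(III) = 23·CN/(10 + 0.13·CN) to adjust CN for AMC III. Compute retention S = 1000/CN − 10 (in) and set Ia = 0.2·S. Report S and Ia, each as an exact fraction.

CN(III) from CN(II)=45: (23·45)/(10 + 0.13·45) = 20700/317 ≈ 65.300
Max retention: S = 1000/(20700/317) − 10 = 1100/207 in (≈ 5.314 in)
Initial abstraction Ia = S/5 = (1100/207)/5 = 220/207 ≈ 1.063 in

S = 1100/207 in ≈ 5.314 in; Ia = 220/207 in ≈ 1.063 in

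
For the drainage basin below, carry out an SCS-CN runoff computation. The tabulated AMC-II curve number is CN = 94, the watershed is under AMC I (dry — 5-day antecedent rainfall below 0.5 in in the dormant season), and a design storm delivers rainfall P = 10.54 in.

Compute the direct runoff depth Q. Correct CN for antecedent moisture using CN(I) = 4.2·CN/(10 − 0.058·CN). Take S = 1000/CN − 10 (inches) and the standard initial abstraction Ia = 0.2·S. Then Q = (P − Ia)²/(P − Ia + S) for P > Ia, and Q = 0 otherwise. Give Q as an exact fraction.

Q = 28352834689/3181150350 in ≈ 8.913 in

Dry (AMC I): CN(I) = 4.2·94/(10 − 0.058·94) = (1974/5)/(1137/250) = 32900/379 ≈ 86.807
Retention S: 1000/CN − 10 with CN=86.807 → S = 500/329 ≈ 1.520 in
Ia = 0.2S: 0.2·1.520 = 0.304 in (exactly 100/329)
Excess rainfall: 10.540 − 0.304 = 10.236 in; P > Ia so Q > 0
Runoff Q = (P−Ia)²/(P−Ia+S) = (10.236)²/(10.236+1.520) = 28352834689/3181150350 ≈ 8.913 in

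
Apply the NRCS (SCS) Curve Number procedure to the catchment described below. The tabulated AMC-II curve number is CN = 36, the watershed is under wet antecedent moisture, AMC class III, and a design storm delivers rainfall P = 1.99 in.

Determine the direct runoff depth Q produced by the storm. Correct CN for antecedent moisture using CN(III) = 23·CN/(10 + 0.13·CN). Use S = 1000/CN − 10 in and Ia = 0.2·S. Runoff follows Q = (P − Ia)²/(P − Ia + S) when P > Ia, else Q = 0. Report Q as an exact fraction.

Q = 84511249/3502295100 in ≈ 0.024 in

Adjust CN=36 to AMC III: 23·36/(10 + 0.13·36) → 828 ÷ (367/25) = 20700/367 ≈ 56.403
Max retention: S = 1000/(20700/367) − 10 = 1600/207 in (≈ 7.729 in)
Initial abstraction Ia = S/5 = (1600/207)/5 = 320/207 ≈ 1.546 in
Since P=1.990 > Ia=1.546: effective rainfall P−Ia = 9193/20700 in
Runoff Q = (P−Ia)²/(P−Ia+S) = (0.444)²/(0.444+7.729) = 84511249/3502295100 ≈ 0.024 in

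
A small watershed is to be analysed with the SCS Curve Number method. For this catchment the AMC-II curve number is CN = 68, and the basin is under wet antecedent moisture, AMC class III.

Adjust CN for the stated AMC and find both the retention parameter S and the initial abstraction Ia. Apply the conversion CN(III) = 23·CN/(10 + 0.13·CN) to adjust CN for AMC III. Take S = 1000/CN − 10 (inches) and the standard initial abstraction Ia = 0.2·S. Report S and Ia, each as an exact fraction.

Wet (AMC III): CN(III) = 23·68/(10 + 0.13·68) = 1564/(471/25) = 39100/471 ≈ 83.015
Max retention: S = 1000/(39100/471) − 10 = 800/391 in (≈ 2.046 in)
Ia = 0.2·(800/391) = 160/391 in ≈ 0.409 in

S = 800/391 in ≈ 2.046 in; Ia = 160/391 in ≈ 0.409 in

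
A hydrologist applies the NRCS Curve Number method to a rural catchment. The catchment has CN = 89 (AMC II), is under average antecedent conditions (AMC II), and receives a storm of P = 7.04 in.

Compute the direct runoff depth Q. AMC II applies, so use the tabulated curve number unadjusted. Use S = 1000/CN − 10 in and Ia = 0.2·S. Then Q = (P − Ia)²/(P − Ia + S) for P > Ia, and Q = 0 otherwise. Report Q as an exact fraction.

Q = 5191659/903350 in ≈ 5.747 in

AMC II — tabulated CN = 89 applies directly.
Retention S: 1000/CN − 10 with CN=89.000 → S = 110/89 ≈ 1.236 in
Ia = 0.2S: 0.2·1.236 = 0.247 in (exactly 22/89)
Excess rainfall: 7.040 − 0.247 = 6.793 in; P > Ia so Q > 0
Q = (15114/2225)²/((15114/2225) + 110/89) = (228432996/4950625)/(17864/2225) = 5191659/903350 in ≈ 5.747 in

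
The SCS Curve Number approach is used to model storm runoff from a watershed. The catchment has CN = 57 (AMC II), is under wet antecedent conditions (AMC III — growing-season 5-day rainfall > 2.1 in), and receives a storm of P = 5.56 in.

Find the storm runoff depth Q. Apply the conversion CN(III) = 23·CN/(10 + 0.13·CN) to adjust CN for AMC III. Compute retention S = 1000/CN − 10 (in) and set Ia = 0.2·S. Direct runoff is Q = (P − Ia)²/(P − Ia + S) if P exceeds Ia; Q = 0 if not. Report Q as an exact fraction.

Q = 25833811441/8791205475 in ≈ 2.939 in

Adjust CN=57 to AMC III: 23·57/(10 + 0.13·57) → 1311 ÷ (1741/100) = 131100/1741 ≈ 75.302
Max retention: S = 1000/(131100/1741) − 10 = 4300/1311 in (≈ 3.280 in)
Ia = 0.2S: 0.2·3.280 = 0.656 in (exactly 860/1311)
Since P=5.560 > Ia=0.656: effective rainfall P−Ia = 160729/32775 in
Q: (160729/32775)² ÷ (268229/32775) = 25833811441/8791205475 in (≈ 2.939 in)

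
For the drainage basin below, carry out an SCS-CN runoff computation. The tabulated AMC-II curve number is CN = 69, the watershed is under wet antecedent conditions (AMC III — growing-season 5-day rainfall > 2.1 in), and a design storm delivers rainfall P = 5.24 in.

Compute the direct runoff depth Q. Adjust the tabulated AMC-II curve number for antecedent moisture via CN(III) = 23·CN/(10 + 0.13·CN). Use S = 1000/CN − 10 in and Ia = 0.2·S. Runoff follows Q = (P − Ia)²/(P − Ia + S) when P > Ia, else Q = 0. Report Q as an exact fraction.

Wet (AMC III): CN(III) = 23·69/(10 + 0.13·69) = 1587/(1897/100) = 158700/1897 ≈ 83.658
Retention S: 1000/CN − 10 with CN=83.658 → S = 3100/1587 ≈ 1.953 in
Ia = 0.2S: 0.2·1.953 = 0.391 in (exactly 620/1587)
Excess rainfall: 5.240 − 0.391 = 4.849 in; P > Ia so Q > 0
Runoff Q = (P−Ia)²/(P−Ia+S) = (4.849)²/(4.849+1.953) = 37016605609/10708163475 ≈ 3.457 in

Q = 37016605609/10708163475 in ≈ 3.457 in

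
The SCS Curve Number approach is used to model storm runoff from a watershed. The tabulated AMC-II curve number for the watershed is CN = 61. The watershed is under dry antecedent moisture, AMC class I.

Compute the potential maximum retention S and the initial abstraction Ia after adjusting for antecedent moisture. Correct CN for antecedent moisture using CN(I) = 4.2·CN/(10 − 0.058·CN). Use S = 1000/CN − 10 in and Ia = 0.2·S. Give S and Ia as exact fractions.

S = 6500/427 in ≈ 15.222 in; Ia = 1300/427 in ≈ 3.044 in

Dry (AMC I): CN(I) = 4.2·61/(10 − 0.058·61) = (1281/5)/(3231/500) = 42700/1077 ≈ 39.647
S = 1000/(42700/1077) − 10 = 6500/427 in ≈ 15.222 in
Initial abstraction Ia = S/5 = (6500/427)/5 = 1300/427 ≈ 3.044 in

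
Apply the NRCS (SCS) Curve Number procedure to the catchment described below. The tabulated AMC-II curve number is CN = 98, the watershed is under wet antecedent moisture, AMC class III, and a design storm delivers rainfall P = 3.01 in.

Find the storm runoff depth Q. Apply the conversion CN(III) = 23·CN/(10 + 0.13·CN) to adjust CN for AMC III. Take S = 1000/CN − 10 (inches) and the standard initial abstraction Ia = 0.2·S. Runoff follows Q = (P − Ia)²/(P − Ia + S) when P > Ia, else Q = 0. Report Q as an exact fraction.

Adjust CN=98 to AMC III: 23·98/(10 + 0.13·98) → 2254 ÷ (1137/50) = 112700/1137 ≈ 99.120
S = 1000/(112700/1137) − 10 = 100/1127 in ≈ 0.089 in
Ia = 0.2S: 0.2·0.089 = 0.018 in (exactly 20/1127)
P − Ia = 3.010 − 0.018 = 337227/112700 ≈ 2.992 in (> 0, runoff occurs)
Runoff Q = (P−Ia)²/(P−Ia+S) = (2.992)²/(2.992+0.089) = 113722049529/39132482900 ≈ 2.906 in

Q = 113722049529/39132482900 in ≈ 2.906 in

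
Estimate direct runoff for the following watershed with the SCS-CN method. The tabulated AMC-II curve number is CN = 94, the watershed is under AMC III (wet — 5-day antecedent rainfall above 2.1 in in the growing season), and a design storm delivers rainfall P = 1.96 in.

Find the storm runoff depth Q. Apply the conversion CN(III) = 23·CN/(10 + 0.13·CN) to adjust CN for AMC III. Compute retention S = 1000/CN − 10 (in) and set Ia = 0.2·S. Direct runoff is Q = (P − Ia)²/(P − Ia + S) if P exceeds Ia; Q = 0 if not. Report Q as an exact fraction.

CN(III) from CN(II)=94: (23·94)/(10 + 0.13·94) = 108100/1111 ≈ 97.300
Retention S: 1000/CN − 10 with CN=97.300 → S = 300/1081 ≈ 0.278 in
Initial abstraction Ia = S/5 = (300/1081)/5 = 60/1081 ≈ 0.056 in
Since P=1.960 > Ia=0.056: effective rainfall P−Ia = 51469/27025 in
Q = (51469/27025)²/((51469/27025) + 300/1081) = (2649057961/730350625)/(58969/27025) = 2649057961/1593637225 in ≈ 1.662 in

Q = 2649057961/1593637225 in ≈ 1.662 in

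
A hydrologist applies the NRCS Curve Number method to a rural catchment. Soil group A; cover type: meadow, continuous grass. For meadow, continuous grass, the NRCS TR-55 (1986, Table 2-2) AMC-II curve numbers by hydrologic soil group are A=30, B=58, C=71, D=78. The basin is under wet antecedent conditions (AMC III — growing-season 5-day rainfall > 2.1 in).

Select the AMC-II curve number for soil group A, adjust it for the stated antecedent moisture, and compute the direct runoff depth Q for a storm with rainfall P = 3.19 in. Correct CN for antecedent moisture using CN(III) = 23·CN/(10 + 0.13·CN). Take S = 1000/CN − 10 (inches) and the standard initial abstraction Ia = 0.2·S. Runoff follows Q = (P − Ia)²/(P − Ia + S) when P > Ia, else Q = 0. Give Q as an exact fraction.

NRCS table: meadow, continuous grass, soil group A → CN(II) = 30
Adjust CN=30 to AMC III: 23·30/(10 + 0.13·30) → 690 ÷ (139/10) = 6900/139 ≈ 49.640
S = 1000/(6900/139) − 10 = 700/69 in ≈ 10.145 in
Ia = 0.2·(700/69) = 140/69 in ≈ 2.029 in
Since P=3.190 > Ia=2.029: effective rainfall P−Ia = 8011/6900 in
Q = (8011/6900)²/((8011/6900) + 700/69) = (64176121/47610000)/(78011/6900) = 64176121/538275900 in ≈ 0.119 in

Q = 64176121/538275900 in ≈ 0.119 in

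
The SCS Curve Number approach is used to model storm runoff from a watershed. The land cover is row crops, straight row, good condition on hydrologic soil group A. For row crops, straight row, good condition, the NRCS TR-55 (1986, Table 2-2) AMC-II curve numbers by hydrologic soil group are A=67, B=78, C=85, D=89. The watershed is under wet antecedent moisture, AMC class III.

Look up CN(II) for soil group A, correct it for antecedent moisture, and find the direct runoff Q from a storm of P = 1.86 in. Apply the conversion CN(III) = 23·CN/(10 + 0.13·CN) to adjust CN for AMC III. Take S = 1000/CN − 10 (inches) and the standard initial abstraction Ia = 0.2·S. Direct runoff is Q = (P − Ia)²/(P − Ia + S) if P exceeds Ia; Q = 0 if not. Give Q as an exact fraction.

Q = 4056319323/7070955550 in ≈ 0.574 in

NRCS table: row crops, straight row, good condition, soil group A → CN(II) = 67
Wet (AMC III): CN(III) = 23·67/(10 + 0.13·67) = 1541/(1871/100) = 154100/1871 ≈ 82.362
Retention S: 1000/CN − 10 with CN=82.362 → S = 3300/1541 ≈ 2.141 in
Initial abstraction Ia = S/5 = (3300/1541)/5 = 660/1541 ≈ 0.428 in
Since P=1.860 > Ia=0.428: effective rainfall P−Ia = 110313/77050 in
Q: (110313/77050)² ÷ (275313/77050) = 4056319323/7070955550 in (≈ 0.574 in)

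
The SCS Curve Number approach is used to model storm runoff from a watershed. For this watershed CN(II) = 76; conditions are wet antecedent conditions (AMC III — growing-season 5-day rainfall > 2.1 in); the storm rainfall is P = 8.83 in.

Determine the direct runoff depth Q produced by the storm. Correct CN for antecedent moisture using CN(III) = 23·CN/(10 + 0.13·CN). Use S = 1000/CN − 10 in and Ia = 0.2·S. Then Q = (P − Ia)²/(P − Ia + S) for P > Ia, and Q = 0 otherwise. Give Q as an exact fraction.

Q = 139779524641/18960162700 in ≈ 7.372 in

CN(III) from CN(II)=76: (23·76)/(10 + 0.13·76) = 43700/497 ≈ 87.928
Retention S: 1000/CN − 10 with CN=87.928 → S = 600/437 ≈ 1.373 in
Ia = 0.2·(600/437) = 120/437 in ≈ 0.275 in
Excess rainfall: 8.830 − 0.275 = 8.555 in; P > Ia so Q > 0
Q: (373871/43700)² ÷ (433871/43700) = 139779524641/18960162700 in (≈ 7.372 in)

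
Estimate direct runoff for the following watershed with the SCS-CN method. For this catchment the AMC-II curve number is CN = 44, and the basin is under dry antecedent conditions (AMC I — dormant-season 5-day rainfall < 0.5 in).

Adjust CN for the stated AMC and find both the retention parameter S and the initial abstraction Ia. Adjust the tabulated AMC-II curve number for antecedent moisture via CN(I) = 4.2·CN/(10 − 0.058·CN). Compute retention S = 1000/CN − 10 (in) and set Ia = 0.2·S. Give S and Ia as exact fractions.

S = 1000/33 in ≈ 30.303 in; Ia = 200/33 in ≈ 6.061 in

Dry (AMC I): CN(I) = 4.2·44/(10 − 0.058·44) = (924/5)/(931/125) = 3300/133 ≈ 24.812
S = 1000/(3300/133) − 10 = 1000/33 in ≈ 30.303 in
Ia = 0.2S: 0.2·30.303 = 6.061 in (exactly 200/33)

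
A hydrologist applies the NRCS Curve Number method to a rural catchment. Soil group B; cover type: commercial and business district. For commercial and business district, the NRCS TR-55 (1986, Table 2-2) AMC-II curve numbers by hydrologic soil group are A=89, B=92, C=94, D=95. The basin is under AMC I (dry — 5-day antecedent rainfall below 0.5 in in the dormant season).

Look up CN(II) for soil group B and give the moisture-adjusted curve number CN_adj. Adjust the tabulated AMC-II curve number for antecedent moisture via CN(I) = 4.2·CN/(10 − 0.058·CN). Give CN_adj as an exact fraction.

NRCS table: commercial and business district, soil group B → CN(II) = 92
CN(I) from CN(II)=92: (4.2·92)/(10 − 0.058·92) = 48300/583 ≈ 82.847

CN_adj = 48300/583 ≈ 82.847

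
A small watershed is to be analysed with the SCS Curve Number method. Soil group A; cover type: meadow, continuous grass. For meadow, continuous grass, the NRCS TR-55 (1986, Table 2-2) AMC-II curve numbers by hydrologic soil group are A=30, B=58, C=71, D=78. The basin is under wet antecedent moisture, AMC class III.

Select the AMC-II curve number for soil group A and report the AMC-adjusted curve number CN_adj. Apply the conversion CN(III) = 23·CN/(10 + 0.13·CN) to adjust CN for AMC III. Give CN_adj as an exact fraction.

NRCS table: meadow, continuous grass, soil group A → CN(II) = 30
CN(III) from CN(II)=30: (23·30)/(10 + 0.13·30) = 6900/139 ≈ 49.640

CN_adj = 6900/139 ≈ 49.640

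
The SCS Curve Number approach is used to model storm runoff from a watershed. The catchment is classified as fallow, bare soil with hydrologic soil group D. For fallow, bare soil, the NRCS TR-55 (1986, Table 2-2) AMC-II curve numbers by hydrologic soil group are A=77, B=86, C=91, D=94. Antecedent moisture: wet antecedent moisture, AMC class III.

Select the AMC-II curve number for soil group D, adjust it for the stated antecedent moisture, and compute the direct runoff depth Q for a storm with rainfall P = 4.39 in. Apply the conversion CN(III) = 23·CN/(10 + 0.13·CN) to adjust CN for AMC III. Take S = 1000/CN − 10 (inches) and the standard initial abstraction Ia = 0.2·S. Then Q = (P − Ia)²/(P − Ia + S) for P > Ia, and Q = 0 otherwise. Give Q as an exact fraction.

Q = 219547536481/53894227900 in ≈ 4.074 in

NRCS table: fallow, bare soil, soil group D → CN(II) = 94
Adjust CN=94 to AMC III: 23·94/(10 + 0.13·94) → 2162 ÷ (1111/50) = 108100/1111 ≈ 97.300
S = 1000/(108100/1111) − 10 = 300/1081 in ≈ 0.278 in
Ia = 0.2S: 0.2·0.278 = 0.056 in (exactly 60/1081)
Since P=4.390 > Ia=0.056: effective rainfall P−Ia = 468559/108100 in
Runoff Q = (P−Ia)²/(P−Ia+S) = (4.334)²/(4.334+0.278) = 219547536481/53894227900 ≈ 4.074 in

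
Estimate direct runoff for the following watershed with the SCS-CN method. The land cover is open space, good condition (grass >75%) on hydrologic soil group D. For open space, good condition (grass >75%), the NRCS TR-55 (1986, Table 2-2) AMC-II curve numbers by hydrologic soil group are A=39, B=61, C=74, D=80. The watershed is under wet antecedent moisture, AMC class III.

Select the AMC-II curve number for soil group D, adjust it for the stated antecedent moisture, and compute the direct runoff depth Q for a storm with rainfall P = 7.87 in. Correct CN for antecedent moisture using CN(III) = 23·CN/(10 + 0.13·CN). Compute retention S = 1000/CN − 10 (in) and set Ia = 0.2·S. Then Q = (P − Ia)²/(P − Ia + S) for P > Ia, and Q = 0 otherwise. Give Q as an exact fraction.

NRCS table: open space, good condition (grass >75%), soil group D → CN(II) = 80
Adjust CN=80 to AMC III: 23·80/(10 + 0.13·80) → 1840 ÷ (102/5) = 4600/51 ≈ 90.196
Retention S: 1000/CN − 10 with CN=90.196 → S = 25/23 ≈ 1.087 in
Ia = 0.2S: 0.2·1.087 = 0.217 in (exactly 5/23)
P − Ia = 7.870 − 0.217 = 17601/2300 ≈ 7.653 in (> 0, runoff occurs)
Runoff Q = (P−Ia)²/(P−Ia+S) = (7.653)²/(7.653+1.087) = 309795201/46232300 ≈ 6.701 in

Q = 309795201/46232300 in ≈ 6.701 in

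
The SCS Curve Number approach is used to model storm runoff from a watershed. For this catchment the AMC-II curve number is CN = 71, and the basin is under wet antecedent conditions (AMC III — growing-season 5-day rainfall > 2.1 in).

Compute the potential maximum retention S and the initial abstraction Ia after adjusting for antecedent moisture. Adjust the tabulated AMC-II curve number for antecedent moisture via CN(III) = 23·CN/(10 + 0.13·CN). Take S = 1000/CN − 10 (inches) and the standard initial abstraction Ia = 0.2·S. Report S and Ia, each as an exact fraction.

Adjust CN=71 to AMC III: 23·71/(10 + 0.13·71) → 1633 ÷ (1923/100) = 163300/1923 ≈ 84.919
S = 1000/(163300/1923) − 10 = 2900/1633 in ≈ 1.776 in
Ia = 0.2·(2900/1633) = 580/1633 in ≈ 0.355 in

S = 2900/1633 in ≈ 1.776 in; Ia = 580/1633 in ≈ 0.355 in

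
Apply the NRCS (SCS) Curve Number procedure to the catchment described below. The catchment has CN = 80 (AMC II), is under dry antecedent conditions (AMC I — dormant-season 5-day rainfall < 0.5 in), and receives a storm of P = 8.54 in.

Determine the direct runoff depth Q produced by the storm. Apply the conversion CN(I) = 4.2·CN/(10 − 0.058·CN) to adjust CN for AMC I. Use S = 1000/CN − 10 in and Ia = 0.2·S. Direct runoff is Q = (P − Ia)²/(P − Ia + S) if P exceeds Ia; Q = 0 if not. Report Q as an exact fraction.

CN(I) from CN(II)=80: (4.2·80)/(10 − 0.058·80) = 4200/67 ≈ 62.687
Retention S: 1000/CN − 10 with CN=62.687 → S = 125/21 ≈ 5.952 in
Ia = 0.2·(125/21) = 25/21 in ≈ 1.190 in
Excess rainfall: 8.540 − 1.190 = 7.350 in; P > Ia so Q > 0
Q = (7717/1050)²/((7717/1050) + 125/21) = (59552089/1102500)/(13967/1050) = 59552089/14665350 in ≈ 4.061 in

Q = 59552089/14665350 in ≈ 4.061 in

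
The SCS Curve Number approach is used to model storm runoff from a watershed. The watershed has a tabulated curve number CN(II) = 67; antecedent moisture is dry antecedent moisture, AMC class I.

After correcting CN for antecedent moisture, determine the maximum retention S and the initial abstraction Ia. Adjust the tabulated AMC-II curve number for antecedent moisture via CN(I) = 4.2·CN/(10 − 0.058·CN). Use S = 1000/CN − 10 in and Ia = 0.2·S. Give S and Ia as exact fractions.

CN(I) from CN(II)=67: (4.2·67)/(10 − 0.058·67) = 46900/1019 ≈ 46.026
S = 1000/(46900/1019) − 10 = 5500/469 in ≈ 11.727 in
Ia = 0.2·(5500/469) = 1100/469 in ≈ 2.345 in

S = 5500/469 in ≈ 11.727 in; Ia = 1100/469 in ≈ 2.345 in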